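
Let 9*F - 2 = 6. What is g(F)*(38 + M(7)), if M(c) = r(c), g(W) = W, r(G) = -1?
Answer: 296/9 ≈ 32.889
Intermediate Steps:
F = 8/9 (F = 2/9 + (⅑)*6 = 2/9 + ⅔ = 8/9 ≈ 0.88889)
M(c) = -1
g(F)*(38 + M(7)) = 8*(38 - 1)/9 = (8/9)*37 = 296/9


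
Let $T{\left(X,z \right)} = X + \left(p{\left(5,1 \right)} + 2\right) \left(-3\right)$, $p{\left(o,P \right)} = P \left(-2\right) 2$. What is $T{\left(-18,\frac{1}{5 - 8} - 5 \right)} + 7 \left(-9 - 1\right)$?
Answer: $-82$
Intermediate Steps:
$p{\left(o,P \right)} = - 4 P$ ($p{\left(o,P \right)} = - 2 P 2 = - 4 P$)
$T{\left(X,z \right)} = 6 + X$ ($T{\left(X,z \right)} = X + \left(\left(-4\right) 1 + 2\right) \left(-3\right) = X + \left(-4 + 2\right) \left(-3\right) = X - -6 = X + 6 = 6 + X$)
$T{\left(-18,\frac{1}{5 - 8} - 5 \right)} + 7 \left(-9 - 1\right) = \left(6 - 18\right) + 7 \left(-9 - 1\right) = -12 + 7 \left(-10\right) = -12 - 70 = -82$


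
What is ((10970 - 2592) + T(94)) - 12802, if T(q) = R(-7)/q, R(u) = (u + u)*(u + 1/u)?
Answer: -207878/47 ≈ -4422.9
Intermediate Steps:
R(u) = 2*u*(u + 1/u) (R(u) = (2*u)*(u + 1/u) = 2*u*(u + 1/u))
T(q) = 100/q (T(q) = (2 + 2*(-7)**2)/q = (2 + 2*49)/q = (2 + 98)/q = 100/q)
((10970 - 2592) + T(94)) - 12802 = ((10970 - 2592) + 100/94) - 12802 = (8378 + 100*(1/94)) - 12802 = (8378 + 50/47) - 12802 = 393816/47 - 12802 = -207878/47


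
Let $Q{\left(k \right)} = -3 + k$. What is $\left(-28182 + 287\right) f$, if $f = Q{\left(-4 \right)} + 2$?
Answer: $139475$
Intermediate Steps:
$f = -5$ ($f = \left(-3 - 4\right) + 2 = -7 + 2 = -5$)
$\left(-28182 + 287\right) f = \left(-28182 + 287\right) \left(-5\right) = \left(-27895\right) \left(-5\right) = 139475$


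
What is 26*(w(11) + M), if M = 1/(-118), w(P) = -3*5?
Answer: -23023/59 ≈ -390.22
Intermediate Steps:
w(P) = -15
M = -1/118 ≈ -0.0084746
26*(w(11) + M) = 26*(-15 - 1/118) = 26*(-1771/118) = -23023/59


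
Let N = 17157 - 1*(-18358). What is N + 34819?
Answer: 70334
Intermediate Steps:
N = 35515 (N = 17157 + 18358 = 35515)
N + 34819 = 35515 + 34819 = 70334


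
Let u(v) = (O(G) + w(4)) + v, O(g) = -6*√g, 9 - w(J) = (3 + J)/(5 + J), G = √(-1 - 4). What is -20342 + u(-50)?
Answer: -183454/9 - 6*5^(¼)*√I ≈ -20390.0 - 6.3442*I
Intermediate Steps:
G = I*√5 (G = √(-5) = I*√5 ≈ 2.2361*I)
w(J) = 9 - (3 + J)/(5 + J)
u(v) = 74/9 + v - 6*5^(¼)*√I (u(v) = (-6*5^(¼)*√I + 2*(21 + 4*4)/(5 + 4)) + v = (-6*5^(¼)*√I + 2*(21 + 16)/9) + v = (-6*5^(¼)*√I + 2*(⅑)*37) + v = (-6*5^(¼)*√I + 74/9) + v = (74/9 - 6*5^(¼)*√I) + v = 74/9 + v - 6*5^(¼)*√I)
-20342 + u(-50) = -20342 + (74/9 - 50 - 6*5^(¼)*√I) = -20342 + (-376/9 - 6*5^(¼)*√I) = -183454/9 - 6*5^(¼)*√I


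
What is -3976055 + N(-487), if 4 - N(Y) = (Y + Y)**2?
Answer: -4924727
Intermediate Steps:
N(Y) = 4 - 4*Y**2 (N(Y) = 4 - (Y + Y)**2 = 4 - (2*Y)**2 = 4 - 4*Y**2)
-3976055 + N(-487) = -3976055 + (4 - 4*(-487)**2) = -3976055 + (4 - 4*237169) = -3976055 + (4 - 948676) = -3976055 - 948672 = -4924727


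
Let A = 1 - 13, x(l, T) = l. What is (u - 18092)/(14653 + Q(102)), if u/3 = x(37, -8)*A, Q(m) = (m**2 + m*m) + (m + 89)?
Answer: -4856/8913 ≈ -0.54482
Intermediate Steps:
Q(m) = 89 + m + 2*m**2 (Q(m) = (m**2 + m**2) + (89 + m) = 2*m**2 + (89 + m) = 89 + m + 2*m**2)
A = -12
u = -1332 (u = 3*(37*(-12)) = 3*(-444) = -1332)
(u - 18092)/(14653 + Q(102)) = (-1332 - 18092)/(14653 + (89 + 102 + 2*102**2)) = -19424/(14653 + (89 + 102 + 2*10404)) = -19424/(14653 + (89 + 102 + 20808)) = -19424/(14653 + 20999) = -19424/35652 = -19424*1/35652 = -4856/8913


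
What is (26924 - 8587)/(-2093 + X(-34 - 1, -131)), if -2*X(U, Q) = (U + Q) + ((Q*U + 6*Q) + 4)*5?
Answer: -36674/23035 ≈ -1.5921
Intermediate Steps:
X(U, Q) = -10 - 31*Q/2 - U/2 - 5*Q*U/2 (X(U, Q) = -((U + Q) + ((Q*U + 6*Q) + 4)*5)/2 = -((Q + U) + ((6*Q + Q*U) + 4)*5)/2 = -((Q + U) + (4 + 6*Q + Q*U)*5)/2 = -((Q + U) + (20 + 30*Q + 5*Q*U))/2 = -(20 + U + 31*Q + 5*Q*U)/2 = -10 - 31*Q/2 - U/2 - 5*Q*U/2)
(26924 - 8587)/(-2093 + X(-34 - 1, -131)) = (26924 - 8587)/(-2093 + (-10 - 31/2*(-131) - (-34 - 1)/2 - 5/2*(-131)*(-34 - 1))) = 18337/(-2093 + (-10 + 4061/2 - ½*(-35) - 5/2*(-131)*(-35))) = 18337/(-2093 + (-10 + 4061/2 + 35/2 - 22925/2)) = 18337/(-2093 - 18849/2) = 18337/(-23035/2) = 18337*(-2/23035) = -36674/23035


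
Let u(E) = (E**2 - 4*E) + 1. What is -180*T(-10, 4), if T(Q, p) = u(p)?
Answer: -180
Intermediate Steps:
u(E) = 1 + E**2 - 4*E
T(Q, p) = 1 + p**2 - 4*p
-180*T(-10, 4) = -180*(1 + 4**2 - 4*4) = -180*(1 + 16 - 16) = -180*1 = -180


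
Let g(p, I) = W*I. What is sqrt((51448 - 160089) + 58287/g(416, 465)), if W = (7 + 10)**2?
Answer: I*sqrt(754315895730)/2635 ≈ 329.61*I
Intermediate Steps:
W = 289 (W = 17**2 = 289)
g(p, I) = 289*I
sqrt((51448 - 160089) + 58287/g(416, 465)) = sqrt((51448 - 160089) + 58287/((289*465))) = sqrt(-108641 + 58287/134385) = sqrt(-108641 + 58287*(1/134385)) = sqrt(-108641 + 19429/44795) = sqrt(-4866554166/44795) = I*sqrt(754315895730)/2635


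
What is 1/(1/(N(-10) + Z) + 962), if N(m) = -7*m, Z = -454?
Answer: 384/369407 ≈ 0.0010395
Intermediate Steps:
1/(1/(N(-10) + Z) + 962) = 1/(1/(-7*(-10) - 454) + 962) = 1/(1/(70 - 454) + 962) = 1/(1/(-384) + 962) = 1/(-1/384 + 962) = 1/(369407/384) = 384/369407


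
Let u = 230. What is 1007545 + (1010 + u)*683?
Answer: 1854465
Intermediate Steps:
1007545 + (1010 + u)*683 = 1007545 + (1010 + 230)*683 = 1007545 + 1240*683 = 1007545 + 846920 = 1854465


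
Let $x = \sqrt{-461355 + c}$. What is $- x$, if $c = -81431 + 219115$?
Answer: $- i \sqrt{323671} \approx - 568.92 i$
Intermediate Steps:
$c = 137684$
$x = i \sqrt{323671}$ ($x = \sqrt{-461355 + 137684} = \sqrt{-323671} = i \sqrt{323671} \approx 568.92 i$)
$- x = - i \sqrt{323671}$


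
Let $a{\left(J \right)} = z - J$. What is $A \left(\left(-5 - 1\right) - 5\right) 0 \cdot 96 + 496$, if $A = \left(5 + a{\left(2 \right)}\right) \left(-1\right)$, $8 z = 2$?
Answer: $496$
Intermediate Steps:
$z = \frac{1}{4}$ ($z = \frac{1}{8} \cdot 2 = \frac{1}{4} \approx 0.25$)
$a{\left(J \right)} = \frac{1}{4} - J$
$A = - \frac{13}{4}$ ($A = \left(5 + \left(\frac{1}{4} - 2\right)\right) \left(-1\right) = \left(5 - \frac{7}{4}\right) \left(-1\right) = \frac{13}{4} \left(-1\right) = - \frac{13}{4} \approx -3.25$)
$A \left(\left(-5 - 1\right) - 5\right) 0 \cdot 96 + 496 = - \frac{13 \left(\left(-5 - 1\right) - 5\right)}{4} \cdot 0 \cdot 96 + 496 = - \frac{13 \left(-6 - 5\right)}{4} \cdot 0 \cdot 96 + 496 = \left(- \frac{13}{4}\right) \left(-11\right) 0 \cdot 96 + 496 = \frac{143}{4} \cdot 0 \cdot 96 + 496 = 0 \cdot 96 + 496 = 0 + 496 = 496$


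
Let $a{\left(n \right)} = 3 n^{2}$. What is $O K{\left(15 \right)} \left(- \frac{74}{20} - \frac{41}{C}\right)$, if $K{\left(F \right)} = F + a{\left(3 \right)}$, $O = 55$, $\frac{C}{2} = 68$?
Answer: $- \frac{628551}{68} \approx -9243.4$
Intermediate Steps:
$C = 136$ ($C = 2 \cdot 68 = 136$)
$K{\left(F \right)} = 27 + F$ ($K{\left(F \right)} = F + 3 \cdot 3^{2} = F + 3 \cdot 9 = F + 27 = 27 + F$)
$O K{\left(15 \right)} \left(- \frac{74}{20} - \frac{41}{C}\right) = 55 \left(27 + 15\right) \left(- \frac{74}{20} - \frac{41}{136}\right) = 55 \cdot 42 \left(\left(-74\right) \frac{1}{20} - \frac{41}{136}\right) = 2310 \left(- \frac{37}{10} - \frac{41}{136}\right) = 2310 \left(- \frac{2721}{680}\right) = - \frac{628551}{68}$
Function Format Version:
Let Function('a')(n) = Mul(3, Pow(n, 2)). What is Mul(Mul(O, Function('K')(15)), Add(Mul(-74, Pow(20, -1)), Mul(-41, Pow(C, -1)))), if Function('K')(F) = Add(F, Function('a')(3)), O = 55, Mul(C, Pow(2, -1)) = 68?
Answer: Rational(-628551, 68) ≈ -9243.4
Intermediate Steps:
C = 136 (C = Mul(2, 68) = 136)
Function('K')(F) = Add(27, F) (Function('K')(F) = Add(F, Mul(3, Pow(3, 2))) = Add(F, Mul(3, 9)) = Add(F, 27) = Add(27, F))
Mul(Mul(O, Function('K')(15)), Add(Mul(-74, Pow(20, -1)), Mul(-41, Pow(C, -1)))) = Mul(Mul(55, Add(27, 15)), Add(Mul(-74, Pow(20, -1)), Mul(-41, Pow(136, -1)))) = Mul(Mul(55, 42), Add(Mul(-74, Rational(1, 20)), Mul(-41, Rational(1, 136)))) = Mul(2310, Add(Rational(-37, 10), Rational(-41, 136))) = Mul(2310, Rational(-2721, 680)) = Rational(-628551, 68)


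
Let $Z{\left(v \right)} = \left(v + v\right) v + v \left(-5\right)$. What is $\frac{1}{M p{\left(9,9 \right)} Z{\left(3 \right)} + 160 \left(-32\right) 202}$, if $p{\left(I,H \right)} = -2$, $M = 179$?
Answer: $- \frac{1}{1035314} \approx -9.6589 \cdot 10^{-7}$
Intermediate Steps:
$Z{\left(v \right)} = - 5 v + 2 v^{2}$ ($Z{\left(v \right)} = 2 v v - 5 v = 2 v^{2} - 5 v = - 5 v + 2 v^{2}$)
$\frac{1}{M p{\left(9,9 \right)} Z{\left(3 \right)} + 160 \left(-32\right) 202} = \frac{1}{179 \left(-2\right) 3 \left(-5 + 2 \cdot 3\right) + 160 \left(-32\right) 202} = \frac{1}{- 358 \cdot 3 \left(-5 + 6\right) - 1034240} = \frac{1}{- 358 \cdot 3 \cdot 1 - 1034240} = \frac{1}{\left(-358\right) 3 - 1034240} = \frac{1}{-1074 - 1034240} = \frac{1}{-1035314} = - \frac{1}{1035314}$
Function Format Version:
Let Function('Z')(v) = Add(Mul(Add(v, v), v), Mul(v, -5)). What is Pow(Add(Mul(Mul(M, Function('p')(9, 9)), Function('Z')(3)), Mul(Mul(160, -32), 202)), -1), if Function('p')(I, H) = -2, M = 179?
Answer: Rational(-1, 1035314) ≈ -9.6589e-7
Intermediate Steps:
Function('Z')(v) = Add(Mul(-5, v), Mul(2, Pow(v, 2))) (Function('Z')(v) = Add(Mul(Mul(2, v), v), Mul(-5, v)) = Add(Mul(2, Pow(v, 2)), Mul(-5, v)) = Add(Mul(-5, v), Mul(2, Pow(v, 2))))
Pow(Add(Mul(Mul(M, Function('p')(9, 9)), Function('Z')(3)), Mul(Mul(160, -32), 202)), -1) = Pow(Add(Mul(Mul(179, -2), Mul(3, Add(-5, Mul(2, 3)))), Mul(Mul(160, -32), 202)), -1) = Pow(Add(Mul(-358, Mul(3, Add(-5, 6))), Mul(-5120, 202)), -1) = Pow(Add(Mul(-358, Mul(3, 1)), -1034240), -1) = Pow(Add(Mul(-358, 3), -1034240), -1) = Pow(Add(-1074, -1034240), -1) = Pow(-1035314, -1) = Rational(-1, 1035314)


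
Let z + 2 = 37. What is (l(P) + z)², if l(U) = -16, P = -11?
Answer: 361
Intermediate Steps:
z = 35 (z = -2 + 37 = 35)
(l(P) + z)² = (-16 + 35)² = 19² = 361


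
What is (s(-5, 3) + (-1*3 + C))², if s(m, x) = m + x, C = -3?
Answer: 64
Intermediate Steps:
(s(-5, 3) + (-1*3 + C))² = ((-5 + 3) + (-1*3 - 3))² = (-2 + (-3 - 3))² = (-2 - 6)² = (-8)² = 64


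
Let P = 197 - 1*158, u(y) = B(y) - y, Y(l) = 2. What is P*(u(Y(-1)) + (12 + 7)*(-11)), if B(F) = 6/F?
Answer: -8112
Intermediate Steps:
u(y) = -y + 6/y (u(y) = 6/y - y = -y + 6/y)
P = 39 (P = 197 - 158 = 39)
P*(u(Y(-1)) + (12 + 7)*(-11)) = 39*((-1*2 + 6/2) + (12 + 7)*(-11)) = 39*((-2 + 6*(½)) + 19*(-11)) = 39*((-2 + 3) - 209) = 39*(1 - 209) = 39*(-208) = -8112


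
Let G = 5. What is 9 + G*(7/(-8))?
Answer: 37/8 ≈ 4.6250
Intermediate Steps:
9 + G*(7/(-8)) = 9 + 5*(7/(-8)) = 9 + 5*(7*(-⅛)) = 9 + 5*(-7/8) = 9 - 35/8 = 37/8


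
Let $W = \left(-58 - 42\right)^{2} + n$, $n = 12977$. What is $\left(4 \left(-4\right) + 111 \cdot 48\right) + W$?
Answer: $28289$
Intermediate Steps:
$W = 22977$ ($W = \left(-58 - 42\right)^{2} + 12977 = \left(-100\right)^{2} + 12977 = 10000 + 12977 = 22977$)
$\left(4 \left(-4\right) + 111 \cdot 48\right) + W = \left(4 \left(-4\right) + 111 \cdot 48\right) + 22977 = \left(-16 + 5328\right) + 22977 = 5312 + 22977 = 28289$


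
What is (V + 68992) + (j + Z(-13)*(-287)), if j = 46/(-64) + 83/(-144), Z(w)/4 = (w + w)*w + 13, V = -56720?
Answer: -112515061/288 ≈ -3.9068e+5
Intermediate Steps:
Z(w) = 52 + 8*w² (Z(w) = 4*((w + w)*w + 13) = 4*((2*w)*w + 13) = 4*(2*w² + 13) = 4*(13 + 2*w²) = 52 + 8*w²)
j = -373/288 (j = 46*(-1/64) + 83*(-1/144) = -23/32 - 83/144 = -373/288 ≈ -1.2951)
(V + 68992) + (j + Z(-13)*(-287)) = (-56720 + 68992) + (-373/288 + (52 + 8*(-13)²)*(-287)) = 12272 + (-373/288 + (52 + 8*169)*(-287)) = 12272 + (-373/288 + (52 + 1352)*(-287)) = 12272 + (-373/288 + 1404*(-287)) = 12272 + (-373/288 - 402948) = 12272 - 116049397/288 = -112515061/288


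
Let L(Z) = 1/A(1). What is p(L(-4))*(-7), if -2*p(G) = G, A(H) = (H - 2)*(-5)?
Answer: 7/10 ≈ 0.70000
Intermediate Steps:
A(H) = 10 - 5*H (A(H) = (-2 + H)*(-5) = 10 - 5*H)
L(Z) = ⅕ (L(Z) = 1/(10 - 5*1) = 1/(10 - 5) = 1/5 = 1*(⅕) = ⅕)
p(G) = -G/2
p(L(-4))*(-7) = -½*⅕*(-7) = -⅒*(-7) = 7/10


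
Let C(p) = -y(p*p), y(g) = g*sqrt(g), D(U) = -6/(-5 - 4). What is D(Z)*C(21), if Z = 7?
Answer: -6174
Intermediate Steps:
D(U) = 2/3 (D(U) = -6/(-9) = -6*(-1/9) = 2/3)
y(g) = g**(3/2)
C(p) = -(p**2)**(3/2) (C(p) = -(p*p)**(3/2) = -(p**2)**(3/2))
D(Z)*C(21) = 2*(-(21**2)**(3/2))/3 = 2*(-441**(3/2))/3 = 2*(-1*9261)/3 = (2/3)*(-9261) = -6174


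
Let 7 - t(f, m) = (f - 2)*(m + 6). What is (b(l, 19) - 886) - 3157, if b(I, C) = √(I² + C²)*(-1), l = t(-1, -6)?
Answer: -4043 - √410 ≈ -4063.3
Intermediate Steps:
t(f, m) = 7 - (-2 + f)*(6 + m) (t(f, m) = 7 - (f - 2)*(m + 6) = 7 - (-2 + f)*(6 + m))
l = 7 (l = 19 - 6*(-1) + 2*(-6) - 1*(-1)*(-6) = 19 + 6 - 12 - 6 = 7)
b(I, C) = -√(C² + I²) (b(I, C) = √(C² + I²)*(-1) = -√(C² + I²))
(b(l, 19) - 886) - 3157 = (-√(19² + 7²) - 886) - 3157 = (-√(361 + 49) - 886) - 3157 = (-√410 - 886) - 3157 = (-886 - √410) - 3157 = -4043 - √410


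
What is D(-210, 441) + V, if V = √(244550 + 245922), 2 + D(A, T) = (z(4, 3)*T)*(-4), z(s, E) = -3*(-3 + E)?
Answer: -2 + 2*√122618 ≈ 698.34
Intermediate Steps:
z(s, E) = 9 - 3*E
D(A, T) = -2 (D(A, T) = -2 + ((9 - 3*3)*T)*(-4) = -2 + ((9 - 9)*T)*(-4) = -2 + (0*T)*(-4) = -2 + 0*(-4) = -2 + 0 = -2)
V = 2*√122618 (V = √490472 = 2*√122618 ≈ 700.34)
D(-210, 441) + V = -2 + 2*√122618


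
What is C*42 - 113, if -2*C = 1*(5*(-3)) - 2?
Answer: 244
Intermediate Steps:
C = 17/2 (C = -(1*(5*(-3)) - 2)/2 = -(1*(-15) - 2)/2 = -(-15 - 2)/2 = -½*(-17) = 17/2 ≈ 8.5000)
C*42 - 113 = (17/2)*42 - 113 = 357 - 113 = 244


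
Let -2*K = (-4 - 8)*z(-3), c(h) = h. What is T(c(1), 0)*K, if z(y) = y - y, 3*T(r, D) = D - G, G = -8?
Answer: 0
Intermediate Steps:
T(r, D) = 8/3 + D/3 (T(r, D) = (D - 1*(-8))/3 = (D + 8)/3 = (8 + D)/3 = 8/3 + D/3)
z(y) = 0
K = 0 (K = -(-4 - 8)*0/2 = -(-6)*0 = -½*0 = 0)
T(c(1), 0)*K = (8/3 + (⅓)*0)*0 = (8/3 + 0)*0 = (8/3)*0 = 0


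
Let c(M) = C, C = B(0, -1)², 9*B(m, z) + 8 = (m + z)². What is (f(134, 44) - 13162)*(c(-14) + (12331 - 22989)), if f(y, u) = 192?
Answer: 11196339530/81 ≈ 1.3823e+8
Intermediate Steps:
B(m, z) = -8/9 + (m + z)²/9
C = 49/81 (C = (-8/9 + (0 - 1)²/9)² = (-8/9 + (⅑)*(-1)²)² = (-8/9 + (⅑)*1)² = (-8/9 + ⅑)² = (-7/9)² = 49/81 ≈ 0.60494)
c(M) = 49/81
(f(134, 44) - 13162)*(c(-14) + (12331 - 22989)) = (192 - 13162)*(49/81 + (12331 - 22989)) = -12970*(49/81 - 10658) = -12970*(-863249/81) = 11196339530/81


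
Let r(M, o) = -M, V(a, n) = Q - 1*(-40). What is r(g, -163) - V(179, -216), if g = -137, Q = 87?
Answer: 10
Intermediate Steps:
V(a, n) = 127 (V(a, n) = 87 - 1*(-40) = 87 + 40 = 127)
r(g, -163) - V(179, -216) = -1*(-137) - 1*127 = 137 - 127 = 10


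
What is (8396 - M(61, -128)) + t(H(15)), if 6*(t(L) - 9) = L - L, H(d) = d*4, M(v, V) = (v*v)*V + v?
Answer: 484632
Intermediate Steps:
M(v, V) = v + V*v**2 (M(v, V) = v**2*V + v = V*v**2 + v = v + V*v**2)
H(d) = 4*d
t(L) = 9 (t(L) = 9 + (L - L)/6 = 9 + (1/6)*0 = 9 + 0 = 9)
(8396 - M(61, -128)) + t(H(15)) = (8396 - 61*(1 - 128*61)) + 9 = (8396 - 61*(1 - 7808)) + 9 = (8396 - 61*(-7807)) + 9 = (8396 - 1*(-476227)) + 9 = (8396 + 476227) + 9 = 484623 + 9 = 484632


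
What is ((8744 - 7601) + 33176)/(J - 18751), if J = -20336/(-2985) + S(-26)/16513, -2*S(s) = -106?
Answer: -1691628296295/923925293482 ≈ -1.8309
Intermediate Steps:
S(s) = 53 (S(s) = -½*(-106) = 53)
J = 335966573/49291305 (J = -20336/(-2985) + 53/16513 = -20336*(-1/2985) + 53*(1/16513) = 20336/2985 + 53/16513 = 335966573/49291305 ≈ 6.8159)
((8744 - 7601) + 33176)/(J - 18751) = ((8744 - 7601) + 33176)/(335966573/49291305 - 18751) = (1143 + 33176)/(-923925293482/49291305) = 34319*(-49291305/923925293482) = -1691628296295/923925293482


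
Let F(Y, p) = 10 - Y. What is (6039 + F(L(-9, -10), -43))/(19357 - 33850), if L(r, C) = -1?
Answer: -6050/14493 ≈ -0.41744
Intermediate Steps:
(6039 + F(L(-9, -10), -43))/(19357 - 33850) = (6039 + (10 - 1*(-1)))/(19357 - 33850) = (6039 + (10 + 1))/(-14493) = (6039 + 11)*(-1/14493) = 6050*(-1/14493) = -6050/14493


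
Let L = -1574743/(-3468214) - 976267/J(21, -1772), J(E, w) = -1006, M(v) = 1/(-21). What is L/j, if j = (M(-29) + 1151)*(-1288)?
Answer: -2540615301447/3879165867616880 ≈ -0.00065494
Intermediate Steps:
M(v) = -1/21
j = -4447280/3 (j = (-1/21 + 1151)*(-1288) = (24170/21)*(-1288) = -4447280/3 ≈ -1.4824e+6)
L = 846871767149/872255821 (L = -1574743/(-3468214) - 976267/(-1006) = -1574743*(-1/3468214) - 976267*(-1/1006) = 1574743/3468214 + 976267/1006 = 846871767149/872255821 ≈ 970.90)
L/j = 846871767149/(872255821*(-4447280/3)) = (846871767149/872255821)*(-3/4447280) = -2540615301447/3879165867616880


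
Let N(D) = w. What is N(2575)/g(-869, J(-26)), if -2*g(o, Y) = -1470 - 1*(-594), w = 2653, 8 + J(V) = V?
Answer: 2653/438 ≈ 6.0571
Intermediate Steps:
J(V) = -8 + V
N(D) = 2653
g(o, Y) = 438 (g(o, Y) = -(-1470 - 1*(-594))/2 = -(-1470 + 594)/2 = -1/2*(-876) = 438)
N(2575)/g(-869, J(-26)) = 2653/438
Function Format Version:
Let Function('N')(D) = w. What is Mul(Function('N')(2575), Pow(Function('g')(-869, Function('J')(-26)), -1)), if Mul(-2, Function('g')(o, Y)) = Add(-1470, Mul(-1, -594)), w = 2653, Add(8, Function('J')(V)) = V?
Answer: Rational(2653, 438) ≈ 6.0571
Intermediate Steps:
Function('J')(V) = Add(-8, V)
Function('N')(D) = 2653
Function('g')(o, Y) = 438 (Function('g')(o, Y) = Mul(Rational(-1, 2), Add(-1470, Mul(-1, -594))) = Mul(Rational(-1, 2), Add(-1470, 594)) = Mul(Rational(-1, 2), -876) = 438)
Mul(Function('N')(2575), Pow(Function('g')(-869, Function('J')(-26)), -1)) = Mul(2653, Pow(438, -1)) = Mul(2653, Rational(1, 438)) = Rational(2653, 438)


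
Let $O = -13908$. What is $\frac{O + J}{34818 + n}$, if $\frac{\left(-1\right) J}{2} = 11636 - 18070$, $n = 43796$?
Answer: $- \frac{520}{39307} \approx -0.013229$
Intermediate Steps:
$J = 12868$ ($J = - 2 \left(11636 - 18070\right) = \left(-2\right) \left(-6434\right) = 12868$)
$\frac{O + J}{34818 + n} = \frac{-13908 + 12868}{34818 + 43796} = - \frac{1040}{78614} = \left(-1040\right) \frac{1}{78614} = - \frac{520}{39307}$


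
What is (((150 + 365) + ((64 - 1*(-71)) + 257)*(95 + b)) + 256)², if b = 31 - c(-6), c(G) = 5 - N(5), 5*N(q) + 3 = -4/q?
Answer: 1434310431129/625 ≈ 2.2949e+9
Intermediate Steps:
N(q) = -⅗ - 4/(5*q) (N(q) = -⅗ + (-4/q)/5 = -⅗ - 4/(5*q))
c(G) = 144/25 (c(G) = 5 - (-4 - 3*5)/(5*5) = 5 - (-4 - 15)/(5*5) = 5 - (-19)/(5*5) = 5 - 1*(-19/25) = 5 + 19/25 = 144/25)
b = 631/25 (b = 31 - 1*144/25 = 31 - 144/25 = 631/25 ≈ 25.240)
(((150 + 365) + ((64 - 1*(-71)) + 257)*(95 + b)) + 256)² = (((150 + 365) + ((64 - 1*(-71)) + 257)*(95 + 631/25)) + 256)² = ((515 + ((64 + 71) + 257)*(3006/25)) + 256)² = ((515 + (135 + 257)*(3006/25)) + 256)² = ((515 + 392*(3006/25)) + 256)² = ((515 + 1178352/25) + 256)² = (1191227/25 + 256)² = (1197627/25)² = 1434310431129/625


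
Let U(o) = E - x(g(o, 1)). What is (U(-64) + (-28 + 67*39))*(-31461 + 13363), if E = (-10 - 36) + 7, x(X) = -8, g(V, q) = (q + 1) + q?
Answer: -46222292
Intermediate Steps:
g(V, q) = 1 + 2*q (g(V, q) = (1 + q) + q = 1 + 2*q)
E = -39 (E = -46 + 7 = -39)
U(o) = -31 (U(o) = -39 - 1*(-8) = -39 + 8 = -31)
(U(-64) + (-28 + 67*39))*(-31461 + 13363) = (-31 + (-28 + 67*39))*(-31461 + 13363) = (-31 + (-28 + 2613))*(-18098) = (-31 + 2585)*(-18098) = 2554*(-18098) = -46222292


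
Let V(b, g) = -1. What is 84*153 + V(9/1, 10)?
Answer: 12851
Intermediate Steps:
84*153 + V(9/1, 10) = 84*153 - 1 = 12852 - 1 = 12851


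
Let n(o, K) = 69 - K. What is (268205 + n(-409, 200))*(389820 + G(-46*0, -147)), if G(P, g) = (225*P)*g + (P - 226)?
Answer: 104440021956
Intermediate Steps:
G(P, g) = -226 + P + 225*P*g (G(P, g) = 225*P*g + (-226 + P) = -226 + P + 225*P*g)
(268205 + n(-409, 200))*(389820 + G(-46*0, -147)) = (268205 + (69 - 1*200))*(389820 + (-226 - 46*0 + 225*(-46*0)*(-147))) = (268205 + (69 - 200))*(389820 + (-226 + 0 + 225*0*(-147))) = (268205 - 131)*(389820 + (-226 + 0 + 0)) = 268074*(389820 - 226) = 268074*389594 = 104440021956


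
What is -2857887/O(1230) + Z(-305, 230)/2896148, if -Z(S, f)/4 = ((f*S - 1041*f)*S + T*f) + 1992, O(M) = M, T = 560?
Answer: -728505246993/296855170 ≈ -2454.1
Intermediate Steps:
Z(S, f) = -7968 - 2240*f - 4*S*(-1041*f + S*f) (Z(S, f) = -4*(((f*S - 1041*f)*S + 560*f) + 1992) = -4*(((S*f - 1041*f)*S + 560*f) + 1992) = -4*(((-1041*f + S*f)*S + 560*f) + 1992) = -4*((S*(-1041*f + S*f) + 560*f) + 1992) = -4*((560*f + S*(-1041*f + S*f)) + 1992) = -4*(1992 + 560*f + S*(-1041*f + S*f)) = -7968 - 2240*f - 4*S*(-1041*f + S*f))
-2857887/O(1230) + Z(-305, 230)/2896148 = -2857887/1230 + (-7968 - 2240*230 - 4*230*(-305)² + 4164*(-305)*230)/2896148 = -2857887*1/1230 + (-7968 - 515200 - 4*230*93025 - 292104600)*(1/2896148) = -952629/410 + (-7968 - 515200 - 85583000 - 292104600)*(1/2896148) = -952629/410 - 378210768*1/2896148 = -952629/410 - 94552692/724037 = -728505246993/296855170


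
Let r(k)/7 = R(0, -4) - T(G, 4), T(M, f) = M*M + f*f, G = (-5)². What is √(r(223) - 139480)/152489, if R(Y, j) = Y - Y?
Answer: I*√143967/152489 ≈ 0.0024882*I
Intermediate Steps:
G = 25
R(Y, j) = 0
T(M, f) = M² + f²
r(k) = -4487 (r(k) = 7*(0 - (25² + 4²)) = 7*(0 - (625 + 16)) = 7*(0 - 1*641) = 7*(0 - 641) = 7*(-641) = -4487)
√(r(223) - 139480)/152489 = √(-4487 - 139480)/152489 = √(-143967)*(1/152489) = (I*√143967)*(1/152489) = I*√143967/152489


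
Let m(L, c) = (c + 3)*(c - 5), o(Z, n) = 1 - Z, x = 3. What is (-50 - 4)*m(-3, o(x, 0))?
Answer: 378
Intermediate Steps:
m(L, c) = (-5 + c)*(3 + c) (m(L, c) = (3 + c)*(-5 + c) = (-5 + c)*(3 + c))
(-50 - 4)*m(-3, o(x, 0)) = (-50 - 4)*(-15 + (1 - 1*3)² - 2*(1 - 1*3)) = -54*(-15 + (1 - 3)² - 2*(1 - 3)) = -54*(-15 + (-2)² - 2*(-2)) = -54*(-15 + 4 + 4) = -54*(-7) = 378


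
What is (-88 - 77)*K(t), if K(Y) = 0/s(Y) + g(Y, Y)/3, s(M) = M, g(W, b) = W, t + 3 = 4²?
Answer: -715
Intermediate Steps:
t = 13 (t = -3 + 4² = -3 + 16 = 13)
K(Y) = Y/3 (K(Y) = 0/Y + Y/3 = 0 + Y*(⅓) = 0 + Y/3 = Y/3)
(-88 - 77)*K(t) = (-88 - 77)*((⅓)*13) = -165*13/3 = -715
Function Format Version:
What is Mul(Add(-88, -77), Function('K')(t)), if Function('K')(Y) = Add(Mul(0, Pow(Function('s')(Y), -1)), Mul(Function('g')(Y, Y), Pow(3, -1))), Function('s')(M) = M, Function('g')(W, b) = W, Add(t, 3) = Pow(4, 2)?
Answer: -715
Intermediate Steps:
t = 13 (t = Add(-3, Pow(4, 2)) = Add(-3, 16) = 13)
Function('K')(Y) = Mul(Rational(1, 3), Y) (Function('K')(Y) = Add(Mul(0, Pow(Y, -1)), Mul(Y, Pow(3, -1))) = Add(0, Mul(Y, Rational(1, 3))) = Add(0, Mul(Rational(1, 3), Y)) = Mul(Rational(1, 3), Y))
Mul(Add(-88, -77), Function('K')(t)) = Mul(Add(-88, -77), Mul(Rational(1, 3), 13)) = Mul(-165, Rational(13, 3)) = -715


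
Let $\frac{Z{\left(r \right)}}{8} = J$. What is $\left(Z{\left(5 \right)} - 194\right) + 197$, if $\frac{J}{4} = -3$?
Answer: $-93$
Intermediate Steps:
$J = -12$ ($J = 4 \left(-3\right) = -12$)
$Z{\left(r \right)} = -96$ ($Z{\left(r \right)} = 8 \left(-12\right) = -96$)
$\left(Z{\left(5 \right)} - 194\right) + 197 = \left(-96 - 194\right) + 197 = -290 + 197 = -93$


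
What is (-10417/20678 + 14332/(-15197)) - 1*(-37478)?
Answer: 1682395100329/44891938 ≈ 37477.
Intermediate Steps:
(-10417/20678 + 14332/(-15197)) - 1*(-37478) = (-10417*1/20678 + 14332*(-1/15197)) + 37478 = (-10417/20678 - 14332/15197) + 37478 = -64952035/44891938 + 37478 = 1682395100329/44891938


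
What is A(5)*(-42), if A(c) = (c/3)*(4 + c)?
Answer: -630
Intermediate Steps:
A(c) = c*(4 + c)/3 (A(c) = (c*(⅓))*(4 + c) = (c/3)*(4 + c) = c*(4 + c)/3)
A(5)*(-42) = ((⅓)*5*(4 + 5))*(-42) = ((⅓)*5*9)*(-42) = 15*(-42) = -630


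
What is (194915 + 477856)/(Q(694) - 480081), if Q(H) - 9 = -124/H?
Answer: -12286923/8767634 ≈ -1.4014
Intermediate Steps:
Q(H) = 9 - 124/H
(194915 + 477856)/(Q(694) - 480081) = (194915 + 477856)/((9 - 124/694) - 480081) = 672771/((9 - 124*1/694) - 480081) = 672771/((9 - 62/347) - 480081) = 672771/(3061/347 - 480081) = 672771/(-166585046/347) = 672771*(-347/166585046) = -12286923/8767634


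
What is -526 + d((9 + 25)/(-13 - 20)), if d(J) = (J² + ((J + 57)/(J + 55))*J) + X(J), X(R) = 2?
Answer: -1016316214/1939509 ≈ -524.01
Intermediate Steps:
d(J) = 2 + J² + J*(57 + J)/(55 + J) (d(J) = (J² + ((J + 57)/(J + 55))*J) + 2 = (J² + ((57 + J)/(55 + J))*J) + 2 = (J² + J*(57 + J)/(55 + J)) + 2 = 2 + J² + J*(57 + J)/(55 + J))
-526 + d((9 + 25)/(-13 - 20)) = -526 + (110 + ((9 + 25)/(-13 - 20))³ + 56*((9 + 25)/(-13 - 20))² + 59*((9 + 25)/(-13 - 20)))/(55 + (9 + 25)/(-13 - 20)) = -526 + (110 + (34/(-33))³ + 56*(34/(-33))² + 59*(34/(-33)))/(55 + 34/(-33)) = -526 + (110 + (34*(-1/33))³ + 56*(34*(-1/33))² + 59*(34*(-1/33)))/(55 + 34*(-1/33)) = -526 + (110 + (-34/33)³ + 56*(-34/33)² + 59*(-34/33))/(55 - 34/33) = -526 + (110 - 39304/35937 + 56*(1156/1089) - 2006/33)/(1781/33) = -526 + 33*(110 - 39304/35937 + 64736/1089 - 2006/33)/1781 = -526 + (33/1781)*(3865520/35937) = -526 + 3865520/1939509 = -1016316214/1939509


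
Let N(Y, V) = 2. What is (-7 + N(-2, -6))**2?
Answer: 25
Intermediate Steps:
(-7 + N(-2, -6))**2 = (-7 + 2)**2 = (-5)**2 = 25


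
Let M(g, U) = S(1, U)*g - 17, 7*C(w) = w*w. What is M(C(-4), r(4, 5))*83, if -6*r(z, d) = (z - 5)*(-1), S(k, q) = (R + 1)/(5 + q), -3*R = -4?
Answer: -38263/29 ≈ -1319.4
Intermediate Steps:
R = 4/3 (R = -1/3*(-4) = 4/3 ≈ 1.3333)
S(k, q) = 7/(3*(5 + q)) (S(k, q) = (4/3 + 1)/(5 + q) = 7/(3*(5 + q)))
r(z, d) = -5/6 + z/6 (r(z, d) = -(z - 5)*(-1)/6 = -(-5 + z)*(-1)/6 = -(5 - z)/6 = -5/6 + z/6)
C(w) = w**2/7 (C(w) = (w*w)/7 = w**2/7)
M(g, U) = -17 + 7*g/(3*(5 + U)) (M(g, U) = (7/(3*(5 + U)))*g - 17 = 7*g/(3*(5 + U)) - 17 = -17 + 7*g/(3*(5 + U)))
M(C(-4), r(4, 5))*83 = ((-255 - 51*(-5/6 + (1/6)*4) + 7*((1/7)*(-4)**2))/(3*(5 + (-5/6 + (1/6)*4))))*83 = ((-255 - 51*(-5/6 + 2/3) + 7*((1/7)*16))/(3*(5 + (-5/6 + 2/3))))*83 = ((-255 - 51*(-1/6) + 7*(16/7))/(3*(5 - 1/6)))*83 = ((-255 + 17/2 + 16)/(3*(29/6)))*83 = ((1/3)*(6/29)*(-461/2))*83 = -461/29*83 = -38263/29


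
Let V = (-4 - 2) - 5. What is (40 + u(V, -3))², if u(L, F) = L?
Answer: 841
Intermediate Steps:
V = -11 (V = -6 - 5 = -11)
(40 + u(V, -3))² = (40 - 11)² = 29² = 841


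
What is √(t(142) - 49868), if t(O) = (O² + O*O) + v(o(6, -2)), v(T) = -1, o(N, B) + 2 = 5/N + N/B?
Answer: I*√9541 ≈ 97.678*I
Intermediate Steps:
o(N, B) = -2 + 5/N + N/B (o(N, B) = -2 + (5/N + N/B) = -2 + 5/N + N/B)
t(O) = -1 + 2*O² (t(O) = (O² + O*O) - 1 = (O² + O²) - 1 = 2*O² - 1 = -1 + 2*O²)
√(t(142) - 49868) = √((-1 + 2*142²) - 49868) = √((-1 + 2*20164) - 49868) = √((-1 + 40328) - 49868) = √(40327 - 49868) = √(-9541) = I*√9541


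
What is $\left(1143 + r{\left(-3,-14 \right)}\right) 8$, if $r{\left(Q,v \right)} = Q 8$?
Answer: $8952$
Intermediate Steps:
$r{\left(Q,v \right)} = 8 Q$
$\left(1143 + r{\left(-3,-14 \right)}\right) 8 = \left(1143 + 8 \left(-3\right)\right) 8 = \left(1143 - 24\right) 8 = 1119 \cdot 8 = 8952$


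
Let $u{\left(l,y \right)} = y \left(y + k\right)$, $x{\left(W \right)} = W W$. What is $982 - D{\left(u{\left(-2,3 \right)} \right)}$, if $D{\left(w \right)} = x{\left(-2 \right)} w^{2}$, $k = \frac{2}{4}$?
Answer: $541$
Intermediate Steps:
$x{\left(W \right)} = W^{2}$
$k = \frac{1}{2}$ ($k = 2 \cdot \frac{1}{4} = \frac{1}{2} \approx 0.5$)
$u{\left(l,y \right)} = y \left(\frac{1}{2} + y\right)$ ($u{\left(l,y \right)} = y \left(y + \frac{1}{2}\right) = y \left(\frac{1}{2} + y\right)$)
$D{\left(w \right)} = 4 w^{2}$ ($D{\left(w \right)} = \left(-2\right)^{2} w^{2} = 4 w^{2}$)
$982 - D{\left(u{\left(-2,3 \right)} \right)} = 982 - 4 \left(3 \left(\frac{1}{2} + 3\right)\right)^{2} = 982 - 4 \left(3 \cdot \frac{7}{2}\right)^{2} = 982 - 4 \left(\frac{21}{2}\right)^{2} = 982 - 4 \cdot \frac{441}{4} = 982 - 441 = 541$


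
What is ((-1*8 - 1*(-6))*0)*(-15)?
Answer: 0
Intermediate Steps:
((-1*8 - 1*(-6))*0)*(-15) = ((-8 + 6)*0)*(-15) = -2*0*(-15) = 0*(-15) = 0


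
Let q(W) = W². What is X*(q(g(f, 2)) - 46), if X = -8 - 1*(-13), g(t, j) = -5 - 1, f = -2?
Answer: -50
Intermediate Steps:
g(t, j) = -6
X = 5 (X = -8 + 13 = 5)
X*(q(g(f, 2)) - 46) = 5*((-6)² - 46) = 5*(36 - 46) = 5*(-10) = -50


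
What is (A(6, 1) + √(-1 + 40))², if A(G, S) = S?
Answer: (1 + √39)² ≈ 52.490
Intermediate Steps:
(A(6, 1) + √(-1 + 40))² = (1 + √(-1 + 40))² = (1 + √39)²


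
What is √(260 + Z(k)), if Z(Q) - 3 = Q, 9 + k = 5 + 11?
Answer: 3*√30 ≈ 16.432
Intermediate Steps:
k = 7 (k = -9 + (5 + 11) = -9 + 16 = 7)
Z(Q) = 3 + Q
√(260 + Z(k)) = √(260 + (3 + 7)) = √(260 + 10) = √270 = 3*√30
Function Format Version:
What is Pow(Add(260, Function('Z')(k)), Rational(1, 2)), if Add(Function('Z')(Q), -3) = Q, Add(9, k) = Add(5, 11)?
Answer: Mul(3, Pow(30, Rational(1, 2))) ≈ 16.432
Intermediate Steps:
k = 7 (k = Add(-9, Add(5, 11)) = Add(-9, 16) = 7)
Function('Z')(Q) = Add(3, Q)
Pow(Add(260, Function('Z')(k)), Rational(1, 2)) = Pow(Add(260, Add(3, 7)), Rational(1, 2)) = Pow(Add(260, 10), Rational(1, 2)) = Pow(270, Rational(1, 2)) = Mul(3, Pow(30, Rational(1, 2)))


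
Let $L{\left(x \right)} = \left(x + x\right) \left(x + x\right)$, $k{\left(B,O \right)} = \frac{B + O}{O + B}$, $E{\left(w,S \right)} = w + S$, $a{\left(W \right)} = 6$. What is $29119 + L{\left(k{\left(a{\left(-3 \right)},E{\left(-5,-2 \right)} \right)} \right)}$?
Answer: $29123$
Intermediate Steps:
$E{\left(w,S \right)} = S + w$
$k{\left(B,O \right)} = 1$ ($k{\left(B,O \right)} = \frac{B + O}{B + O} = 1$)
$L{\left(x \right)} = 4 x^{2}$ ($L{\left(x \right)} = 2 x 2 x = 4 x^{2}$)
$29119 + L{\left(k{\left(a{\left(-3 \right)},E{\left(-5,-2 \right)} \right)} \right)} = 29119 + 4 \cdot 1^{2} = 29119 + 4 \cdot 1 = 29119 + 4 = 29123$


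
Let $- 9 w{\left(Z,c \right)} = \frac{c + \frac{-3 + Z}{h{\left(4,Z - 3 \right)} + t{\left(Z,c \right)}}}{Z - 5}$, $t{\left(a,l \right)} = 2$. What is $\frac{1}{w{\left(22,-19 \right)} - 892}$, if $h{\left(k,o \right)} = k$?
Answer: $- \frac{918}{818761} \approx -0.0011212$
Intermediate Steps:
$w{\left(Z,c \right)} = - \frac{- \frac{1}{2} + c + \frac{Z}{6}}{9 \left(-5 + Z\right)}$ ($w{\left(Z,c \right)} = - \frac{\left(c + \frac{-3 + Z}{4 + 2}\right) \frac{1}{Z - 5}}{9} = - \frac{\left(c + \frac{-3 + Z}{6}\right) \frac{1}{-5 + Z}}{9} = - \frac{\left(c + \left(-3 + Z\right) \frac{1}{6}\right) \frac{1}{-5 + Z}}{9} = - \frac{\left(c + \left(- \frac{1}{2} + \frac{Z}{6}\right)\right) \frac{1}{-5 + Z}}{9} = - \frac{\left(- \frac{1}{2} + c + \frac{Z}{6}\right) \frac{1}{-5 + Z}}{9} = - \frac{\frac{1}{-5 + Z} \left(- \frac{1}{2} + c + \frac{Z}{6}\right)}{9} = - \frac{- \frac{1}{2} + c + \frac{Z}{6}}{9 \left(-5 + Z\right)}$)
$\frac{1}{w{\left(22,-19 \right)} - 892} = \frac{1}{\frac{3 - 22 - -114}{54 \left(-5 + 22\right)} - 892} = \frac{1}{\frac{3 - 22 + 114}{54 \cdot 17} - 892} = \frac{1}{\frac{1}{54} \cdot \frac{1}{17} \cdot 95 - 892} = \frac{1}{\frac{95}{918} - 892} = \frac{1}{- \frac{818761}{918}} = - \frac{918}{818761}$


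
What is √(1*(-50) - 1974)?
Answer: 2*I*√506 ≈ 44.989*I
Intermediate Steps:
√(1*(-50) - 1974) = √(-50 - 1974) = √(-2024) = 2*I*√506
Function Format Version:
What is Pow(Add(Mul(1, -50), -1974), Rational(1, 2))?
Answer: Mul(2, I, Pow(506, Rational(1, 2))) ≈ Mul(44.989, I)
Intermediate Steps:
Pow(Add(Mul(1, -50), -1974), Rational(1, 2)) = Pow(Add(-50, -1974), Rational(1, 2)) = Pow(-2024, Rational(1, 2)) = Mul(2, I, Pow(506, Rational(1, 2)))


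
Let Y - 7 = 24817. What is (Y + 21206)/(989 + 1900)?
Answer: 46030/2889 ≈ 15.933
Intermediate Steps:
Y = 24824 (Y = 7 + 24817 = 24824)
(Y + 21206)/(989 + 1900) = (24824 + 21206)/(989 + 1900) = 46030/2889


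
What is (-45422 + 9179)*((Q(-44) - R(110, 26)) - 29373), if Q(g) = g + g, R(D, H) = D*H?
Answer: 1171410003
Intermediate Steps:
Q(g) = 2*g
(-45422 + 9179)*((Q(-44) - R(110, 26)) - 29373) = (-45422 + 9179)*((2*(-44) - 110*26) - 29373) = -36243*((-88 - 1*2860) - 29373) = -36243*((-88 - 2860) - 29373) = -36243*(-2948 - 29373) = -36243*(-32321) = 1171410003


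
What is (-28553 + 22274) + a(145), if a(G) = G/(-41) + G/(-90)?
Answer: -4637701/738 ≈ -6284.1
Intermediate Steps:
a(G) = -131*G/3690 (a(G) = G*(-1/41) + G*(-1/90) = -G/41 - G/90 = -131*G/3690)
(-28553 + 22274) + a(145) = (-28553 + 22274) - 131/3690*145 = -6279 - 3799/738 = -4637701/738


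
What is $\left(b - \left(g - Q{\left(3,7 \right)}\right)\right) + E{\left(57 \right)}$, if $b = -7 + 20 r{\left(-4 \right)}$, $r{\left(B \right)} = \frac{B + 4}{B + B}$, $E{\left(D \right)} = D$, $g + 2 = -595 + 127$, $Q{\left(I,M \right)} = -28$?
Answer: $492$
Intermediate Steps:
$g = -470$ ($g = -2 + \left(-595 + 127\right) = -2 - 468 = -470$)
$r{\left(B \right)} = \frac{4 + B}{2 B}$
$b = -7$ ($b = -7 + 20 \frac{4 - 4}{2 \left(-4\right)} = -7 + 20 \cdot \frac{1}{2} \left(- \frac{1}{4}\right) 0 = -7 + 20 \cdot 0 = -7 + 0 = -7$)
$\left(b - \left(g - Q{\left(3,7 \right)}\right)\right) + E{\left(57 \right)} = \left(-7 - -442\right) + 57 = \left(-7 + \left(-28 + 470\right)\right) + 57 = \left(-7 + 442\right) + 57 = 435 + 57 = 492$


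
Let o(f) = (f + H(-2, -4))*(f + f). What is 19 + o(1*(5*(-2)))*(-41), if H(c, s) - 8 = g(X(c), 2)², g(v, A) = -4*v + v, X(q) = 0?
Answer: -1621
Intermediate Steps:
g(v, A) = -3*v
H(c, s) = 8 (H(c, s) = 8 + (-3*0)² = 8 + 0² = 8 + 0 = 8)
o(f) = 2*f*(8 + f) (o(f) = (f + 8)*(f + f) = (8 + f)*(2*f) = 2*f*(8 + f))
19 + o(1*(5*(-2)))*(-41) = 19 + (2*(1*(5*(-2)))*(8 + 1*(5*(-2))))*(-41) = 19 + (2*(1*(-10))*(8 + 1*(-10)))*(-41) = 19 + (2*(-10)*(8 - 10))*(-41) = 19 + (2*(-10)*(-2))*(-41) = 19 + 40*(-41) = 19 - 1640 = -1621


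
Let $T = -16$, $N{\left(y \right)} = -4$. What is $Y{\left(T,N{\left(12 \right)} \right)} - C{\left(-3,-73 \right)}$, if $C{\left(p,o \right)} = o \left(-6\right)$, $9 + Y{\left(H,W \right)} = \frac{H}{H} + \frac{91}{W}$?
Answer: $- \frac{1875}{4} \approx -468.75$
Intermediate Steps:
$Y{\left(H,W \right)} = -8 + \frac{91}{W}$ ($Y{\left(H,W \right)} = -9 + \left(\frac{H}{H} + \frac{91}{W}\right) = -9 + \left(1 + \frac{91}{W}\right) = -8 + \frac{91}{W}$)
$C{\left(p,o \right)} = - 6 o$
$Y{\left(T,N{\left(12 \right)} \right)} - C{\left(-3,-73 \right)} = \left(-8 + \frac{91}{-4}\right) - \left(-6\right) \left(-73\right) = \left(-8 + 91 \left(- \frac{1}{4}\right)\right) - 438 = \left(-8 - \frac{91}{4}\right) - 438 = - \frac{123}{4} - 438 = - \frac{1875}{4}$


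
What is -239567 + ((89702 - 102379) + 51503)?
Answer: -200741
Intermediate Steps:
-239567 + ((89702 - 102379) + 51503) = -239567 + (-12677 + 51503) = -239567 + 38826 = -200741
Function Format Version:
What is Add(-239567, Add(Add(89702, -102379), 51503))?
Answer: -200741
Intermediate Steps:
Add(-239567, Add(Add(89702, -102379), 51503)) = Add(-239567, Add(-12677, 51503)) = Add(-239567, 38826) = -200741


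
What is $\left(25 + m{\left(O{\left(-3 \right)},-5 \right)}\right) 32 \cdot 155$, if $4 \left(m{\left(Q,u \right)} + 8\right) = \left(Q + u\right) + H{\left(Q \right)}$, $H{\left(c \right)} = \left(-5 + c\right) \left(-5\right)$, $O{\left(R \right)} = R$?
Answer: $124000$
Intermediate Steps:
$H{\left(c \right)} = 25 - 5 c$
$m{\left(Q,u \right)} = - \frac{7}{4} - Q + \frac{u}{4}$ ($m{\left(Q,u \right)} = -8 + \frac{\left(Q + u\right) - \left(-25 + 5 Q\right)}{4} = -8 + \frac{25 + u - 4 Q}{4} = -8 + \left(\frac{25}{4} - Q + \frac{u}{4}\right) = - \frac{7}{4} - Q + \frac{u}{4}$)
$\left(25 + m{\left(O{\left(-3 \right)},-5 \right)}\right) 32 \cdot 155 = \left(25 - 0\right) 32 \cdot 155 = \left(25 + 0\right) 32 \cdot 155 = 25 \cdot 32 \cdot 155 = 800 \cdot 155 = 124000$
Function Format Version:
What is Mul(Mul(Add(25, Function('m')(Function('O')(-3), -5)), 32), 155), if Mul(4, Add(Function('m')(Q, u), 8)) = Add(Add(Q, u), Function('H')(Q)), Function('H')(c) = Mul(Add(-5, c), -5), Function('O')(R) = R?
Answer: 124000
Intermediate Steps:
Function('H')(c) = Add(25, Mul(-5, c))
Function('m')(Q, u) = Add(Rational(-7, 4), Mul(-1, Q), Mul(Rational(1, 4), u)) (Function('m')(Q, u) = Add(-8, Mul(Rational(1, 4), Add(Add(Q, u), Add(25, Mul(-5, Q))))) = Add(-8, Mul(Rational(1, 4), Add(25, u, Mul(-4, Q)))) = Add(-8, Add(Rational(25, 4), Mul(-1, Q), Mul(Rational(1, 4), u))) = Add(Rational(-7, 4), Mul(-1, Q), Mul(Rational(1, 4), u)))
Mul(Mul(Add(25, Function('m')(Function('O')(-3), -5)), 32), 155) = Mul(Mul(Add(25, Add(Rational(-7, 4), Mul(-1, -3), Mul(Rational(1, 4), -5))), 32), 155) = Mul(Mul(Add(25, Add(Rational(-7, 4), 3, Rational(-5, 4))), 32), 155) = Mul(Mul(Add(25, 0), 32), 155) = Mul(Mul(25, 32), 155) = Mul(800, 155) = 124000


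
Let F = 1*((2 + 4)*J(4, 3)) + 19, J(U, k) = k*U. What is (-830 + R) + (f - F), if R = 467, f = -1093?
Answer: -1547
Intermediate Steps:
J(U, k) = U*k
F = 91 (F = 1*((2 + 4)*(4*3)) + 19 = 1*(6*12) + 19 = 1*72 + 19 = 72 + 19 = 91)
(-830 + R) + (f - F) = (-830 + 467) + (-1093 - 1*91) = -363 + (-1093 - 91) = -363 - 1184 = -1547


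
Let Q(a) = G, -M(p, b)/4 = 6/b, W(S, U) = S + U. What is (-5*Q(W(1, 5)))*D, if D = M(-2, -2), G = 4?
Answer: -240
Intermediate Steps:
M(p, b) = -24/b
Q(a) = 4
D = 12 (D = -24/(-2) = -24*(-1/2) = 12)
(-5*Q(W(1, 5)))*D = -5*4*12 = -20*12 = -240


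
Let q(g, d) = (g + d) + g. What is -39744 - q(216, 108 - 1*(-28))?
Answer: -40312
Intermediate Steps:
q(g, d) = d + 2*g (q(g, d) = (d + g) + g = d + 2*g)
-39744 - q(216, 108 - 1*(-28)) = -39744 - ((108 - 1*(-28)) + 2*216) = -39744 - ((108 + 28) + 432) = -39744 - (136 + 432) = -39744 - 1*568 = -39744 - 568 = -40312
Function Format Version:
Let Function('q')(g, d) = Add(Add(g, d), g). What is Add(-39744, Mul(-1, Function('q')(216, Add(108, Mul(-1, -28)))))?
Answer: -40312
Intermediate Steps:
Function('q')(g, d) = Add(d, Mul(2, g)) (Function('q')(g, d) = Add(Add(d, g), g) = Add(d, Mul(2, g)))
Add(-39744, Mul(-1, Function('q')(216, Add(108, Mul(-1, -28))))) = Add(-39744, Mul(-1, Add(Add(108, Mul(-1, -28)), Mul(2, 216)))) = Add(-39744, Mul(-1, Add(Add(108, 28), 432))) = Add(-39744, Mul(-1, Add(136, 432))) = Add(-39744, Mul(-1, 568)) = Add(-39744, -568) = -40312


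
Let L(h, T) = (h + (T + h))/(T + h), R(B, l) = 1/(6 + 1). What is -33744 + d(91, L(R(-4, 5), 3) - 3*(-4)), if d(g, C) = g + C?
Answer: -740079/22 ≈ -33640.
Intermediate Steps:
R(B, l) = ⅐ (R(B, l) = 1/7 = ⅐)
L(h, T) = (T + 2*h)/(T + h)
d(g, C) = C + g
-33744 + d(91, L(R(-4, 5), 3) - 3*(-4)) = -33744 + (((3 + 2*(⅐))/(3 + ⅐) - 3*(-4)) + 91) = -33744 + (((3 + 2/7)/(22/7) + 12) + 91) = -33744 + (((7/22)*(23/7) + 12) + 91) = -33744 + ((23/22 + 12) + 91) = -33744 + (287/22 + 91) = -33744 + 2289/22 = -740079/22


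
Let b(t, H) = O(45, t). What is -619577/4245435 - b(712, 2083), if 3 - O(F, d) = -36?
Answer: -166191542/4245435 ≈ -39.146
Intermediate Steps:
O(F, d) = 39 (O(F, d) = 3 - 1*(-36) = 3 + 36 = 39)
b(t, H) = 39
-619577/4245435 - b(712, 2083) = -619577/4245435 - 1*39 = -619577*1/4245435 - 39 = -619577/4245435 - 39 = -166191542/4245435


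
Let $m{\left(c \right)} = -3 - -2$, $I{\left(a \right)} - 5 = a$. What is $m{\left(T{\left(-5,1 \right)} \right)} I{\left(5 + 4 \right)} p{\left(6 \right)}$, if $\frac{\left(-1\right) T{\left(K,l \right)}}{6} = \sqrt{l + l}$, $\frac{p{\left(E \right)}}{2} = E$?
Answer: $-168$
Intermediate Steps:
$I{\left(a \right)} = 5 + a$
$p{\left(E \right)} = 2 E$
$T{\left(K,l \right)} = - 6 \sqrt{2} \sqrt{l}$ ($T{\left(K,l \right)} = - 6 \sqrt{l + l} = - 6 \sqrt{2 l} = - 6 \sqrt{2} \sqrt{l}$)
$m{\left(c \right)} = -1$ ($m{\left(c \right)} = -3 + 2 = -1$)
$m{\left(T{\left(-5,1 \right)} \right)} I{\left(5 + 4 \right)} p{\left(6 \right)} = - (5 + \left(5 + 4\right)) 2 \cdot 6 = - (5 + 9) 12 = \left(-1\right) 14 \cdot 12 = \left(-14\right) 12 = -168$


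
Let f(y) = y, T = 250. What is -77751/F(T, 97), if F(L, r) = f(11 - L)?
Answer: 77751/239 ≈ 325.32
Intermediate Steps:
F(L, r) = 11 - L
-77751/F(T, 97) = -77751/(11 - 1*250) = -77751/(11 - 250) = -77751/(-239) = -77751*(-1/239) = 77751/239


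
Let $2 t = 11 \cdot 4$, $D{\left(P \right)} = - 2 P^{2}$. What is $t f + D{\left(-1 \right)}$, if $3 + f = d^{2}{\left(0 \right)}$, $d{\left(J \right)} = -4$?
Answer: $284$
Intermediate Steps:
$t = 22$ ($t = \frac{11 \cdot 4}{2} = \frac{1}{2} \cdot 44 = 22$)
$f = 13$ ($f = -3 + \left(-4\right)^{2} = -3 + 16 = 13$)
$t f + D{\left(-1 \right)} = 22 \cdot 13 - 2 \left(-1\right)^{2} = 286 - 2 = 284$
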